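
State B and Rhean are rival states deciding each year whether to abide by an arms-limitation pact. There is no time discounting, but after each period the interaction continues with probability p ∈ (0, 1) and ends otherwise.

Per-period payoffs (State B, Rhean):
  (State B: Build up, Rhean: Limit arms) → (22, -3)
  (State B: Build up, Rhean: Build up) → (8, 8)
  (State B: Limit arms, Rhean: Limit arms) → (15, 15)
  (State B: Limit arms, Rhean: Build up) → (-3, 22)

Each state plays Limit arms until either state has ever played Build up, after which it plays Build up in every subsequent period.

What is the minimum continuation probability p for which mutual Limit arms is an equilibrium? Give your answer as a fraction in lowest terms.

With no time discounting, the continuation probability p plays the role of the discount factor.
Grim-trigger IC: 15/(1−p) ≥ 22 + 8p/(1−p) ⇒ p ≥ (22−15)/(22−8) = 1/2.

1/2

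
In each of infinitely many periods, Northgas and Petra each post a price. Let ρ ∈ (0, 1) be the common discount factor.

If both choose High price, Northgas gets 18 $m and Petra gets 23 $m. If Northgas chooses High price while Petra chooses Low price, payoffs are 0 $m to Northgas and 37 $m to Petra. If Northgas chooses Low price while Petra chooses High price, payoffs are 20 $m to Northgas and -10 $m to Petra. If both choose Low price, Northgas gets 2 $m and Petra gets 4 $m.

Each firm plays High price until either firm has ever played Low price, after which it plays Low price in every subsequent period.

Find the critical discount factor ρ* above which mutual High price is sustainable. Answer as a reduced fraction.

14/33

Northgas's threshold: (20−18)/(20−2) = 1/9.
Petra's threshold: (37−23)/(37−4) = 14/33.
1/9 < 14/33, so Petra binds and ρ* = 14/33.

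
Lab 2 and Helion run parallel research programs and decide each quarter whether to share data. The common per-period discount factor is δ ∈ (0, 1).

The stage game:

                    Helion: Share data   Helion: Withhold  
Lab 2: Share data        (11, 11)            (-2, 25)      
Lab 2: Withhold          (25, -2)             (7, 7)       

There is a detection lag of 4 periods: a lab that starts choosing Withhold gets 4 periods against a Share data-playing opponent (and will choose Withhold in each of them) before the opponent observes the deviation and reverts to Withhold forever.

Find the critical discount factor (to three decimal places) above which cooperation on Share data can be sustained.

A deviator earns 25 for 4 periods, then 7 forever; cooperating earns 11 forever. Multiplying the IC by (1−δ):
11 ≥ 25(1−δ^4) + 7δ^4, so 18·δ^4 ≥ 14 and δ^4 ≥ 7/9.
δ ≥ (7/9)^(1/4) ≈ 0.939.

0.939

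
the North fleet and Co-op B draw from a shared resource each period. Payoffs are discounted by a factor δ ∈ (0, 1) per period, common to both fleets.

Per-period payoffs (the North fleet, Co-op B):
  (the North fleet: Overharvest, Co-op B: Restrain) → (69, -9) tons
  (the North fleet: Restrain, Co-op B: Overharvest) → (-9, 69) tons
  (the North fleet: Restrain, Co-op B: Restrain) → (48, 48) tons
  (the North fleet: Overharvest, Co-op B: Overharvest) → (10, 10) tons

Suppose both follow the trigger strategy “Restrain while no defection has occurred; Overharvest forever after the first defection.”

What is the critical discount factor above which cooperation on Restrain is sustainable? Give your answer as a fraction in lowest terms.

48/(1−δ) ≥ 69 + 10δ/(1−δ)
48 ≥ 69 − 59δ
δ ≥ 21/59.

21/59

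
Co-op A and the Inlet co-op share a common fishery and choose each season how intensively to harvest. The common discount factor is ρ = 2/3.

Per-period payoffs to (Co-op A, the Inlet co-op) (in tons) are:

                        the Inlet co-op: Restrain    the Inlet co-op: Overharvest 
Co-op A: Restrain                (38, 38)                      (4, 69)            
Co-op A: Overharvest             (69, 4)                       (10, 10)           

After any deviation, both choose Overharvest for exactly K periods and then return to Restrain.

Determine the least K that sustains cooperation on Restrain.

2

IC: ρ(1−ρ^K)/(1−ρ) ≥ (69−38)/(38−10) = 31/28.
With ρ = 2/3: need 1 − ρ^K ≥ 31/28·(1−2/3)/(2/3), i.e. ρ^K ≤ 0.4464.
Since (2/3)^1 = 0.6667 and (2/3)^2 = 0.4444, the smallest such K is 2.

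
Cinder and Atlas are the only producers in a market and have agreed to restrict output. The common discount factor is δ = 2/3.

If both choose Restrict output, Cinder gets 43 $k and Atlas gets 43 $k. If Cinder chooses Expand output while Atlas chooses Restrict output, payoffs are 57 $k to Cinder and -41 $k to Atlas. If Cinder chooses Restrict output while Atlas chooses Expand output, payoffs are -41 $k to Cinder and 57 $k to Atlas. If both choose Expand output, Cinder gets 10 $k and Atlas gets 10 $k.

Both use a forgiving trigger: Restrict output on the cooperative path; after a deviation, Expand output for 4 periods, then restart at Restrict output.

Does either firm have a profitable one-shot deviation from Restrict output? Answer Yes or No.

Comparing payoff streams over the 5 periods until play realigns: cooperate → 43(1+δ+…+δ^4); deviate → 57 + 10(δ+…+δ^4).
Cooperation is sustained iff (43−10)(δ+…+δ^4) ≥ 57−43.
δ+…+δ^4 = 2/3·(1−(2/3)^4)/(1−2/3) = 1.6049, and (57−43)/(43−10) = 0.4242.
1.6049 ≥ 0.4242, so cooperation is sustainable.

No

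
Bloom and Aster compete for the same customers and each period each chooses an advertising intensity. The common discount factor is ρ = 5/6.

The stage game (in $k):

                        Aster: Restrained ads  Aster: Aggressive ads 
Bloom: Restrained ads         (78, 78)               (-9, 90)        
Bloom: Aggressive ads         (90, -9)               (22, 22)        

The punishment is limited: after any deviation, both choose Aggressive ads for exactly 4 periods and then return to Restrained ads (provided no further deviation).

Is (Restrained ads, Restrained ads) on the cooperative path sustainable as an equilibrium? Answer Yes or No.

A one-shot deviation gives 90 now, then 22 for 4 periods, then back to 78.
Gain from deviating: (90−78) today; loss: (78−22) in each of the next 4 periods.
No-deviation condition: (78−22)(ρ+…+ρ^4) ≥ 90−78, i.e. ρ+…+ρ^4 ≥ 3/14.
At ρ = 5/6: ρ+…+ρ^4 = 2.5887 ≥ 0.2143.
So cooperation is sustainable.

Yes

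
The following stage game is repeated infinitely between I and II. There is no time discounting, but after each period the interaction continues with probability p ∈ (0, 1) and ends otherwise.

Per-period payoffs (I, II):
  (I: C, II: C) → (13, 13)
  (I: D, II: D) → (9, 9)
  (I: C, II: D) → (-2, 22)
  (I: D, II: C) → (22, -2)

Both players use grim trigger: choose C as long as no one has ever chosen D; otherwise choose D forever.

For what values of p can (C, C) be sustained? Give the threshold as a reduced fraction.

9/13

With no time discounting, the continuation probability p plays the role of the discount factor.
Grim-trigger IC: 13/(1−p) ≥ 22 + 9p/(1−p) ⇒ p ≥ (22−13)/(22−9) = 9/13.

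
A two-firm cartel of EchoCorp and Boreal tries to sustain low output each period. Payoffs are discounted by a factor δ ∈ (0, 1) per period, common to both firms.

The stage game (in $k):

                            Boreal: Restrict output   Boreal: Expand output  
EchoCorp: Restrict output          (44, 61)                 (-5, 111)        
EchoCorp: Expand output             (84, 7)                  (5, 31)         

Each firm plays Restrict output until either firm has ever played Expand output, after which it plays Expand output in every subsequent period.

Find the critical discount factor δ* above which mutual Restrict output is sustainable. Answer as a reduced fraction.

EchoCorp: cooperation gives 44 each period; deviation gives 84 once then 5 forever.
  44/(1−δ) ≥ 84 + 5δ/(1−δ) ⇒ δ ≥ 40/79.
Boreal: cooperation gives 61 each period; deviation gives 111 once then 31 forever.
  δ ≥ 50/80 = 5/8.
Both must hold, so the binding constraint is Boreal's: δ ≥ 5/8.

5/8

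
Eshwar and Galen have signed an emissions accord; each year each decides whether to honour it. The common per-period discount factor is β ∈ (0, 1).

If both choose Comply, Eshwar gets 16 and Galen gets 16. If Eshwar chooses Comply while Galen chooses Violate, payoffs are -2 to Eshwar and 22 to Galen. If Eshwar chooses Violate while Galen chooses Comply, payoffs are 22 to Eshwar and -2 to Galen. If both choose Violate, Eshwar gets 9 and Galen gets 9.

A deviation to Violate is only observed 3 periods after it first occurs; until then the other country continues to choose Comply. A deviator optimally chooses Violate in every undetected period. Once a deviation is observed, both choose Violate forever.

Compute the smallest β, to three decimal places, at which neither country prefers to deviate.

0.773

The best deviation is to choose Violate for all 3 undetected periods, earning 22 each, then 9 forever once detected.
Deviation value: 22(1−β^3)/(1−β) + 9β^3/(1−β); cooperation value: 16/(1−β).
IC: 16 ≥ 22(1−β^3) + 9β^3 = 22 − 13β^3.
So β^3 ≥ 6/13, giving β ≥ (6/13)^(1/3) ≈ 0.773.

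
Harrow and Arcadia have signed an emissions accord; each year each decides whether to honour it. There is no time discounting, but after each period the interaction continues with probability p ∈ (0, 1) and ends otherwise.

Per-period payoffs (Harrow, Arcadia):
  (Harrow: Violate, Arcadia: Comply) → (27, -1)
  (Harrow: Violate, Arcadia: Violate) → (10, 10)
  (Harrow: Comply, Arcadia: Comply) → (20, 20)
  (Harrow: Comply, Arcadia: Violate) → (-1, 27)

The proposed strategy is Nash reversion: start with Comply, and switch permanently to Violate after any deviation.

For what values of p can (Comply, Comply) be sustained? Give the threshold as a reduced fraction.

Expected cooperation value is 20 + p·20 + p²·20 + … = 20/(1−p); deviation gives 27 + p·10/(1−p).
20 ≥ 27(1−p) + 10p ⇒ 17p ≥ 7 ⇒ p ≥ 7/17.

7/17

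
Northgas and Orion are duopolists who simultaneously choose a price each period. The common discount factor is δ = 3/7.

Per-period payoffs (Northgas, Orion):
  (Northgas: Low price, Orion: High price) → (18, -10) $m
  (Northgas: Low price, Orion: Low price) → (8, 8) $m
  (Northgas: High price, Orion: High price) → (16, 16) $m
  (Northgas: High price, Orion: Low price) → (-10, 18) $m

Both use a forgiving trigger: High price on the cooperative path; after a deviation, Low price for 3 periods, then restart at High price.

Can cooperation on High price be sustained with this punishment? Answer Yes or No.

Yes

Comparing payoff streams over the 4 periods until play realigns: cooperate → 16(1+δ+…+δ^3); deviate → 18 + 8(δ+…+δ^3).
Cooperation is sustained iff (16−8)(δ+…+δ^3) ≥ 18−16.
δ+…+δ^3 = 3/7·(1−(3/7)^3)/(1−3/7) = 0.6910, and (18−16)/(16−8) = 0.2500.
0.6910 ≥ 0.2500, so cooperation is sustainable.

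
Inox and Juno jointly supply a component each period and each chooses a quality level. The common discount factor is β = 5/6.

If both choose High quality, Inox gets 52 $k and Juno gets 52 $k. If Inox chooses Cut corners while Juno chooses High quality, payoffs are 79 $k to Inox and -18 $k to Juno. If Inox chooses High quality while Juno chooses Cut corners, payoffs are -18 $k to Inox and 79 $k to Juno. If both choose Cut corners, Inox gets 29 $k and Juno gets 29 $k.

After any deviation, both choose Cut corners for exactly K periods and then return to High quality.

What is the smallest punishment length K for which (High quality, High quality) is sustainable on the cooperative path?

2

No profitable deviation requires (52−29)(β+…+β^K) ≥ 79−52, i.e. β+…+β^K ≥ 27/23 ≈ 1.1739.
With β = 5/6, the partial sums are K=1: 0.8333, K=2: 1.5278.
K = 2 is the first length at which the sum reaches 1.1739.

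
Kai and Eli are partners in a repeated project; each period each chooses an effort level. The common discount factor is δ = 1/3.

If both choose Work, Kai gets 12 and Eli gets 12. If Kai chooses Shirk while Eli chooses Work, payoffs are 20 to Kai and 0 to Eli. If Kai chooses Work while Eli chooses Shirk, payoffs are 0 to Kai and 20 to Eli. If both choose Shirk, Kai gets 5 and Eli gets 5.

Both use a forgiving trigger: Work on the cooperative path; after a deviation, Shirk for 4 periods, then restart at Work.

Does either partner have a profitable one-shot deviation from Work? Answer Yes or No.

Yes

Comparing payoff streams over the 5 periods until play realigns: cooperate → 12(1+δ+…+δ^4); deviate → 20 + 5(δ+…+δ^4).
Cooperation is sustained iff (12−5)(δ+…+δ^4) ≥ 20−12.
δ+…+δ^4 = 1/3·(1−(1/3)^4)/(1−1/3) = 0.4938, and (20−12)/(12−5) = 1.1429.
0.4938 < 1.1429, so cooperation is not sustainable.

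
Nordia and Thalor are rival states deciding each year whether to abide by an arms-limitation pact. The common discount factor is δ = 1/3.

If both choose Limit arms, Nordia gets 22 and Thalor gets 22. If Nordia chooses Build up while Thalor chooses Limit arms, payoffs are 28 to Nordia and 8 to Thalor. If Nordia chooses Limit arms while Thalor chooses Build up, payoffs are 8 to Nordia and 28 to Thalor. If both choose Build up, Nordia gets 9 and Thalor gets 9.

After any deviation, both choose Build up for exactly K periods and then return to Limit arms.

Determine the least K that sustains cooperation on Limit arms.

3

No profitable deviation requires (22−9)(δ+…+δ^K) ≥ 28−22, i.e. δ+…+δ^K ≥ 6/13 ≈ 0.4615.
With δ = 1/3, the partial sums are K=1: 0.3333, K=2: 0.4444, K=3: 0.4815.
K = 3 is the first length at which the sum reaches 0.4615.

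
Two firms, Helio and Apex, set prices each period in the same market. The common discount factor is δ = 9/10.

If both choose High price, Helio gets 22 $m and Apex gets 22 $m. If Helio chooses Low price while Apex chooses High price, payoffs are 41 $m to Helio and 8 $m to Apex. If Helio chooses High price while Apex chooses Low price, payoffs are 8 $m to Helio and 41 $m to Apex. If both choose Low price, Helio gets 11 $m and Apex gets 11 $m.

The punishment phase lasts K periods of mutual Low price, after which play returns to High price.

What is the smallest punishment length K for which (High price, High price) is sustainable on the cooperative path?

3

Need Σ_{k=1}^{K} δ^k ≥ (41−22)/(22−11) = 1.7273 at δ = 9/10.
At K = 2 the sum is 1.7100 < 1.7273; at K = 3 it is 2.4390 ≥ 1.7273.
So the minimum punishment length is K = 3.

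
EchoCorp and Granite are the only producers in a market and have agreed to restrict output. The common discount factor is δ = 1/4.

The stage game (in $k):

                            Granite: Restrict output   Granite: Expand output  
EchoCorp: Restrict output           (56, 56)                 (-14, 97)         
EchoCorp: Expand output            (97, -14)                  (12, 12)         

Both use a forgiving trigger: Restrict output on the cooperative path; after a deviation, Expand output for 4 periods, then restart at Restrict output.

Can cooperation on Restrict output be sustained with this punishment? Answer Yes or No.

No

IC: δ+…+δ^4 ≥ (97−56)/(56−12) = 41/44.
At δ = 1/4: partial sum = 0.3320 < 0.9318. Cooperation not sustainable.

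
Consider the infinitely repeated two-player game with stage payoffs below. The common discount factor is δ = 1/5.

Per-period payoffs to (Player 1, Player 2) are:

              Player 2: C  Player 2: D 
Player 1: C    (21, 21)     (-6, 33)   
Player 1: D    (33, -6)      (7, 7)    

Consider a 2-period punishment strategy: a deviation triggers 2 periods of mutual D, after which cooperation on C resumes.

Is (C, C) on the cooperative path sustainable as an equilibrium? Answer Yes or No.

Comparing payoff streams over the 3 periods until play realigns: cooperate → 21(1+δ+…+δ^2); deviate → 33 + 7(δ+…+δ^2).
Cooperation is sustained iff (21−7)(δ+…+δ^2) ≥ 33−21.
δ+…+δ^2 = 1/5·(1−(1/5)^2)/(1−1/5) = 0.2400, and (33−21)/(21−7) = 0.8571.
0.2400 < 0.8571, so cooperation is not sustainable.

No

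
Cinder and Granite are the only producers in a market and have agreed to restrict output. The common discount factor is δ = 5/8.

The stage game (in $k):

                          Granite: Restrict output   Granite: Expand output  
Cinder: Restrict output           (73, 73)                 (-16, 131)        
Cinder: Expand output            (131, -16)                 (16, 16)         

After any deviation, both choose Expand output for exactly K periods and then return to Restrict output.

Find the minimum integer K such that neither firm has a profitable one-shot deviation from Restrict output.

3

Need Σ_{k=1}^{K} δ^k ≥ (131−73)/(73−16) = 1.0175 at δ = 5/8.
At K = 2 the sum is 1.0156 < 1.0175; at K = 3 it is 1.2598 ≥ 1.0175.
So the minimum punishment length is K = 3.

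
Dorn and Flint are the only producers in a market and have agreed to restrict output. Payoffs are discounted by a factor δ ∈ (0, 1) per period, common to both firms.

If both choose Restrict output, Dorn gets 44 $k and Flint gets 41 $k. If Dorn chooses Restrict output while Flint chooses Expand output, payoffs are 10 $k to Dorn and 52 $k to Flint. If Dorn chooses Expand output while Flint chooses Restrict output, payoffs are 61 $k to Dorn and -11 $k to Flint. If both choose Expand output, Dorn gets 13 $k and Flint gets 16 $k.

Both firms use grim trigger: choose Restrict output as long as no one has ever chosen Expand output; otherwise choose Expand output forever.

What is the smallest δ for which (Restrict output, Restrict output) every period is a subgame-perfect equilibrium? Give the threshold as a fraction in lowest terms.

Dorn's threshold: (61−44)/(61−13) = 17/48.
Flint's threshold: (52−41)/(52−16) = 11/36.
17/48 > 11/36, so Dorn binds and δ* = 17/48.

17/48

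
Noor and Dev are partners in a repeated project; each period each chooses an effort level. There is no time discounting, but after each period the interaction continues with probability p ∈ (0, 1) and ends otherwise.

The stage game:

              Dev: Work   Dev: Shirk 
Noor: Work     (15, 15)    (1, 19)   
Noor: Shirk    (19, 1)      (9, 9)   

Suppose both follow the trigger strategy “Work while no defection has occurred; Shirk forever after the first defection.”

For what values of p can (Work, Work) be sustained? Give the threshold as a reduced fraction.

Expected cooperation value is 15 + p·15 + p²·15 + … = 15/(1−p); deviation gives 19 + p·9/(1−p).
15 ≥ 19(1−p) + 9p ⇒ 10p ≥ 4 ⇒ p ≥ 4/10 = 2/5.

2/5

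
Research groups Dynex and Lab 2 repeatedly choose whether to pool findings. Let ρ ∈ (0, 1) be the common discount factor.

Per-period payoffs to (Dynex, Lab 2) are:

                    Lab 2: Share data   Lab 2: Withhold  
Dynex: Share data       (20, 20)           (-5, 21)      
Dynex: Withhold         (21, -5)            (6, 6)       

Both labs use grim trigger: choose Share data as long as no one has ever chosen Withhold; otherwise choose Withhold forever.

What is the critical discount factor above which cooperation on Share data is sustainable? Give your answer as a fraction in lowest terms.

20/(1−ρ) ≥ 21 + 6ρ/(1−ρ)
20 ≥ 21 − 15ρ
ρ ≥ 1/15.

1/15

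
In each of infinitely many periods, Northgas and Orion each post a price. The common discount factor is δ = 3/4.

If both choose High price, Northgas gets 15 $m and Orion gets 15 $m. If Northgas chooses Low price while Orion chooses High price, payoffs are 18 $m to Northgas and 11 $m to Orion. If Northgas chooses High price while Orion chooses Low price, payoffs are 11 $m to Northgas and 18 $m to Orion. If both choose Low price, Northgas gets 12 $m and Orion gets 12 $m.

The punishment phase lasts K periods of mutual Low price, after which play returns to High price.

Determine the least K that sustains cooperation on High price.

No profitable deviation requires (15−12)(δ+…+δ^K) ≥ 18−15, i.e. δ+…+δ^K ≥ 1 ≈ 1.0000.
With δ = 3/4, the partial sums are K=1: 0.7500, K=2: 1.3125.
K = 2 is the first length at which the sum reaches 1.0000.

2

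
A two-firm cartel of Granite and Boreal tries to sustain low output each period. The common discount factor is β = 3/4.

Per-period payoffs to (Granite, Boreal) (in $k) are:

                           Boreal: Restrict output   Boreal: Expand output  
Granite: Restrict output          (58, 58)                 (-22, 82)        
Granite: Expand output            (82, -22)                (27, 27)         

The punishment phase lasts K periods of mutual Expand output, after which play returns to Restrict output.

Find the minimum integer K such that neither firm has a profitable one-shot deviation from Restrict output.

IC: β(1−β^K)/(1−β) ≥ (82−58)/(58−27) = 24/31.
With β = 3/4: need 1 − β^K ≥ 24/31·(1−3/4)/(3/4), i.e. β^K ≤ 0.7419.
Since (3/4)^1 = 0.7500 and (3/4)^2 = 0.5625, the smallest such K is 2.

2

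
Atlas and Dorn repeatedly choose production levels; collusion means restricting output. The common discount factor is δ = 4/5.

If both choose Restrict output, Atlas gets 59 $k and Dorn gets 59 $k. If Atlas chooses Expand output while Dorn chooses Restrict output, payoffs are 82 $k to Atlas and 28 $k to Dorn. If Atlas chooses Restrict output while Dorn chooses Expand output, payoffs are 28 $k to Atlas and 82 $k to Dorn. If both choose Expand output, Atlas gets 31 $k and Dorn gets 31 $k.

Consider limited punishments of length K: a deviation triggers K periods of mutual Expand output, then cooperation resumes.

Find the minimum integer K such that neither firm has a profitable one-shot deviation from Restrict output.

No profitable deviation requires (59−31)(δ+…+δ^K) ≥ 82−59, i.e. δ+…+δ^K ≥ 23/28 ≈ 0.8214.
With δ = 4/5, the partial sums are K=1: 0.8000, K=2: 1.4400.
K = 2 is the first length at which the sum reaches 0.8214.

2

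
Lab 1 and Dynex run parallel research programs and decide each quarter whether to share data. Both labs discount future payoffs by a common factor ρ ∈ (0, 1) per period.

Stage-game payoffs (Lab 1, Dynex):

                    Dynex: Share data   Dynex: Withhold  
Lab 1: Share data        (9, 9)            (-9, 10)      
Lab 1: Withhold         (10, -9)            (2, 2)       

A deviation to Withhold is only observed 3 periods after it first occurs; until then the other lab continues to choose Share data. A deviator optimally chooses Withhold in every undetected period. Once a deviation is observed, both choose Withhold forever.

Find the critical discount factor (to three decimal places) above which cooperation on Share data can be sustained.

A deviator earns 10 for 3 periods, then 2 forever; cooperating earns 9 forever. Multiplying the IC by (1−ρ):
9 ≥ 10(1−ρ^3) + 2ρ^3, so 8·ρ^3 ≥ 1 and ρ^3 ≥ 1/8.
ρ ≥ (1/8)^(1/3) ≈ 0.500.

0.500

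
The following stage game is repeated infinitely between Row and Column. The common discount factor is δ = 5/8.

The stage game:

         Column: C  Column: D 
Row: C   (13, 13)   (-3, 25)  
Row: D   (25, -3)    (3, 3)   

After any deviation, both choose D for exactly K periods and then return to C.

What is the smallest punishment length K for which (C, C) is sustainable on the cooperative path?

3

Need Σ_{k=1}^{K} δ^k ≥ (25−13)/(13−3) = 1.2000 at δ = 5/8.
At K = 2 the sum is 1.0156 < 1.2000; at K = 3 it is 1.2598 ≥ 1.2000.
So the minimum punishment length is K = 3.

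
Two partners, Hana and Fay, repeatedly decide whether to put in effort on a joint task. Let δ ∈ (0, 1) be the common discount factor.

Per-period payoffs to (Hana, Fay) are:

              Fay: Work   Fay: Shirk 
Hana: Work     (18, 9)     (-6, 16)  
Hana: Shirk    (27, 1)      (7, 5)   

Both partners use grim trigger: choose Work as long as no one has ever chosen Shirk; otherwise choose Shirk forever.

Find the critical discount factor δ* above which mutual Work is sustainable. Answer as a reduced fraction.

For Hana: deviation gain 27−18 = 9, per-period punishment loss 18−7 = 11. IC gives δ ≥ 9/20.
For Fay: gain 7, loss 4 per period, so δ ≥ 7/11.
The tighter constraint is Fay's, so cooperation needs δ ≥ 7/11.

7/11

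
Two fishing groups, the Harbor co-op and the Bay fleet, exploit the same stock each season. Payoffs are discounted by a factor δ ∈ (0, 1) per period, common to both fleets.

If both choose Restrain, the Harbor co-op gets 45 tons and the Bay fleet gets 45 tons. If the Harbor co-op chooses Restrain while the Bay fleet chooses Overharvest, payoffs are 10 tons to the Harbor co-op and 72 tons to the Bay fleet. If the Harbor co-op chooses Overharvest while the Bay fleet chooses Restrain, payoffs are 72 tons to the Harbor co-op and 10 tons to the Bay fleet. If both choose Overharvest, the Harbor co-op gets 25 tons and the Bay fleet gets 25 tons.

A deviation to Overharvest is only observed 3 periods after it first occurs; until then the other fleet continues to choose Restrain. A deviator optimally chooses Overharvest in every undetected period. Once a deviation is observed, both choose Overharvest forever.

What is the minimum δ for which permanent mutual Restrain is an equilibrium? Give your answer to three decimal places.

A deviator earns 72 for 3 periods, then 25 forever; cooperating earns 45 forever. Multiplying the IC by (1−δ):
45 ≥ 72(1−δ^3) + 25δ^3, so 47·δ^3 ≥ 27 and δ^3 ≥ 27/47.
δ ≥ (27/47)^(1/3) ≈ 0.831.

0.831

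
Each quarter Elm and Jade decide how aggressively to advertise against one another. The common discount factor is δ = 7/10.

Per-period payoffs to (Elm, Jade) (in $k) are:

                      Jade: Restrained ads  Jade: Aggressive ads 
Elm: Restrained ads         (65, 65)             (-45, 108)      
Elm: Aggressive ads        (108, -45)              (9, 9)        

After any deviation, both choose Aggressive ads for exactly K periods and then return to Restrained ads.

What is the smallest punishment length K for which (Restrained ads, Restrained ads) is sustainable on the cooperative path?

2

IC: δ(1−δ^K)/(1−δ) ≥ (108−65)/(65−9) = 43/56.
With δ = 7/10: need 1 − δ^K ≥ 43/56·(1−7/10)/(7/10), i.e. δ^K ≤ 0.6709.
Since (7/10)^1 = 0.7000 and (7/10)^2 = 0.4900, the smallest such K is 2.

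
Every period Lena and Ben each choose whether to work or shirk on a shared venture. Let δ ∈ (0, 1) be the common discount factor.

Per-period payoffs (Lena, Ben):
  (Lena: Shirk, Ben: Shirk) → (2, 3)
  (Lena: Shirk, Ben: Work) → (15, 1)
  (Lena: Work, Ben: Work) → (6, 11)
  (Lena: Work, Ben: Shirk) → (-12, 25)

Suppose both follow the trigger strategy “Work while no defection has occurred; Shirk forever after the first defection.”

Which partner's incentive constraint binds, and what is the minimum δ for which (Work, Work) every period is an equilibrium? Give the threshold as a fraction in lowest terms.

Lena: cooperation gives 6 each period; deviation gives 15 once then 2 forever.
  6/(1−δ) ≥ 15 + 2δ/(1−δ) ⇒ δ ≥ 9/13.
Ben: cooperation gives 11 each period; deviation gives 25 once then 3 forever.
  δ ≥ 14/22 = 7/11.
Both must hold, so the binding constraint is Lena's: δ ≥ 9/13.

Lena; δ ≥ 9/13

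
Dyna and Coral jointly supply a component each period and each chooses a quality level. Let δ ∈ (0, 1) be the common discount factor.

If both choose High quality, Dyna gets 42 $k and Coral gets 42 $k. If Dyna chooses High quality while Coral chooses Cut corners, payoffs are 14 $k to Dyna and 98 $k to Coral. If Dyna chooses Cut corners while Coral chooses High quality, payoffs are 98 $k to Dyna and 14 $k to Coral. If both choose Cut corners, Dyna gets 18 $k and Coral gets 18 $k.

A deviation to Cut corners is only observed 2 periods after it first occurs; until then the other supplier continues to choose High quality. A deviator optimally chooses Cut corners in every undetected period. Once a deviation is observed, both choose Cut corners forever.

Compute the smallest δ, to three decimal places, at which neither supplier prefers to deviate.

0.837

The best deviation is to choose Cut corners for all 2 undetected periods, earning 98 each, then 18 forever once detected.
Deviation value: 98(1−δ^2)/(1−δ) + 18δ^2/(1−δ); cooperation value: 42/(1−δ).
IC: 42 ≥ 98(1−δ^2) + 18δ^2 = 98 − 80δ^2.
So δ^2 ≥ 56/80 = 7/10, giving δ ≥ (7/10)^(1/2) ≈ 0.837.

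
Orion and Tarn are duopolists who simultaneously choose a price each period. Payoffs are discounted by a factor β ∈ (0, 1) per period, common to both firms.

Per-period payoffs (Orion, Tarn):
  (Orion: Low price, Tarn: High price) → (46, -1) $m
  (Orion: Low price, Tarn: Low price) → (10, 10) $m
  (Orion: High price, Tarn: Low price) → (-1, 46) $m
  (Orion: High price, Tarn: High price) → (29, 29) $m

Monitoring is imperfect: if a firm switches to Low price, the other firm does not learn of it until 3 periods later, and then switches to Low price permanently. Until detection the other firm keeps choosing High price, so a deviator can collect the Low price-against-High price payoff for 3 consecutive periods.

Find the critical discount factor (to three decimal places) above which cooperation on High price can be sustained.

0.779

Deviating for the 3 undetected periods gains 46−29 = 17 per period over cooperation, then loses 29−10 = 19 per period forever once punishment starts.
Gain: 17(1 + β + … + β^2); loss: 19·β^3/(1−β).
No profitable deviation ⇔ 17(1−β^3) ≤ 19·β^3, i.e. β^3 ≥ 17/(17+19) = 17/36.
Hence β ≥ (17/36)^(1/3) ≈ 0.779.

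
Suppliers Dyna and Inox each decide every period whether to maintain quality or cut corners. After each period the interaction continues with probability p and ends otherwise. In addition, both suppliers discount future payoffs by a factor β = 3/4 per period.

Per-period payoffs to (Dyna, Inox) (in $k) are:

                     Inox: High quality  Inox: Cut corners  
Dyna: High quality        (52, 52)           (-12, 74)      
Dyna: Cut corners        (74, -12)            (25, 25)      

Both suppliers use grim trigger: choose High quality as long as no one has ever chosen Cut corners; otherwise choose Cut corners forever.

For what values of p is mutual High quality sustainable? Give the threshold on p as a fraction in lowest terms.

88/147

With continuation probability p and discount β, the effective per-period discount factor is βp.
Grim-trigger IC: βp ≥ (74−52)/(74−25) = 22/49.
So p ≥ (22/49)/(3/4) = 88/147.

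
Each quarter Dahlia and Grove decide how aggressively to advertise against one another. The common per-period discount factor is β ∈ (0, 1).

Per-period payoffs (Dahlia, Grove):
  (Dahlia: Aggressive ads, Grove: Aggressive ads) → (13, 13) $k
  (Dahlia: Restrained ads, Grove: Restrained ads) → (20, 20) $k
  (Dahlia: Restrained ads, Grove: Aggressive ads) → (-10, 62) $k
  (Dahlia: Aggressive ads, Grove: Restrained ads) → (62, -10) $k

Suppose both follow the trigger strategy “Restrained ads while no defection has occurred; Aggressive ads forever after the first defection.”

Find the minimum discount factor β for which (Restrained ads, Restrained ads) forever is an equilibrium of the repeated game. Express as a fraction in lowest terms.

6/7

Cooperation forever yields 20 each period: 20/(1−β).
Deviating yields 62 once, then 13 forever: 62 + 13β/(1−β).
No profitable deviation requires 20/(1−β) ≥ 62 + 13β/(1−β).
Multiplying by (1−β): 20 ≥ 62(1−β) + 13β = 62 − 49β.
So 49β ≥ 42, i.e. β ≥ 42/49 = 6/7.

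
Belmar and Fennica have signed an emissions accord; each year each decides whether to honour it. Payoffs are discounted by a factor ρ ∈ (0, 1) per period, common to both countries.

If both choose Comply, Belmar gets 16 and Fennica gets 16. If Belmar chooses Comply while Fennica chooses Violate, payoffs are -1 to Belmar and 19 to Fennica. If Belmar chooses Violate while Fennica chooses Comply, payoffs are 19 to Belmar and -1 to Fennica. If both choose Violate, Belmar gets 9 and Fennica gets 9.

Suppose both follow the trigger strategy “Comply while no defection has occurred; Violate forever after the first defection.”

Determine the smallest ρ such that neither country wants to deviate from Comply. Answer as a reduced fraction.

3/10

One-period gain from deviating is 19 − 16 = 3. The loss is 16 − 9 = 7 in every subsequent period, with present value 7·ρ/(1−ρ).
Deviation is unprofitable when 7·ρ/(1−ρ) ≥ 3, i.e. ρ/(1−ρ) ≥ 3/7.
Equivalently ρ ≥ 3/(3+7) = 3/10.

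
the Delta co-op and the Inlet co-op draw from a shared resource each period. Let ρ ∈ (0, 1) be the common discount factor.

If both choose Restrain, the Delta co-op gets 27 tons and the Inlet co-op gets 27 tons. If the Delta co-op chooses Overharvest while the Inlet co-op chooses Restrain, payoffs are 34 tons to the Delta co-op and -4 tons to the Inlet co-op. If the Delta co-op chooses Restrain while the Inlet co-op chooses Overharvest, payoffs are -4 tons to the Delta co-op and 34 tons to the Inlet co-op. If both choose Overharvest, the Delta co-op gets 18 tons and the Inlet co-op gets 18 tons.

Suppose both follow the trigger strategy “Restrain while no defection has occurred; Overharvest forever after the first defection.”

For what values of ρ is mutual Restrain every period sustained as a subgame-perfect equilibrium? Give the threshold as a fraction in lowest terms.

7/16

Under grim trigger the critical discount factor is (T−C)/(T−P) with T = 34, C = 27, P = 18.
ρ* = (34−27)/(34−18) = 7/16.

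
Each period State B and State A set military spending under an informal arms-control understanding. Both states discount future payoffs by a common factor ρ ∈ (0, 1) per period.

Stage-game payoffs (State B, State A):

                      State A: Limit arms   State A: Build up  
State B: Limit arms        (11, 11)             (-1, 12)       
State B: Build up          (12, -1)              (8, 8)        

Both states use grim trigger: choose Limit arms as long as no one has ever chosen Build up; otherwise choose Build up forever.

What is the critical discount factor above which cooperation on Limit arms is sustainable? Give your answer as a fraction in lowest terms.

One-period gain from deviating is 12 − 11 = 1. The loss is 11 − 8 = 3 in every subsequent period, with present value 3·ρ/(1−ρ).
Deviation is unprofitable when 3·ρ/(1−ρ) ≥ 1, i.e. ρ/(1−ρ) ≥ 1/3.
Equivalently ρ ≥ 1/(1+3) = 1/4.

1/4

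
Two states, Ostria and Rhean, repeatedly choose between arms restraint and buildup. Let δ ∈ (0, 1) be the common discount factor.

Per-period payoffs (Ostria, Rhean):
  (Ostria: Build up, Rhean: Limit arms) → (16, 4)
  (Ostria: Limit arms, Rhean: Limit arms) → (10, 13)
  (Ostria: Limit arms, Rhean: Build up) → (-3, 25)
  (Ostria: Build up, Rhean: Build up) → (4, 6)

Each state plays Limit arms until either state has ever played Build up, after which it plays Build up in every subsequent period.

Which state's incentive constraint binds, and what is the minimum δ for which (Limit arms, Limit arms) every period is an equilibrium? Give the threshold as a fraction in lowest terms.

Ostria's threshold: (16−10)/(16−4) = 1/2.
Rhean's threshold: (25−13)/(25−6) = 12/19.
1/2 < 12/19, so Rhean binds and δ* = 12/19.

Rhean; δ ≥ 12/19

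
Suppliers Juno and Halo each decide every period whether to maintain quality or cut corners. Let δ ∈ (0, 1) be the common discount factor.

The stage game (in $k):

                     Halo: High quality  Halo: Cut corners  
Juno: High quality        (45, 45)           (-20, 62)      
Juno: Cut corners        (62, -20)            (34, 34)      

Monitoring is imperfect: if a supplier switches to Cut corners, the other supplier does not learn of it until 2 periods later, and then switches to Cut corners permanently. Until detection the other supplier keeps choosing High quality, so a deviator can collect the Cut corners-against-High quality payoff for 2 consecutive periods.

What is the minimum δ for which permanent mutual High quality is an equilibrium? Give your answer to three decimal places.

0.779

A deviator earns 62 for 2 periods, then 34 forever; cooperating earns 45 forever. Multiplying the IC by (1−δ):
45 ≥ 62(1−δ^2) + 34δ^2, so 28·δ^2 ≥ 17 and δ^2 ≥ 17/28.
δ ≥ (17/28)^(1/2) ≈ 0.779.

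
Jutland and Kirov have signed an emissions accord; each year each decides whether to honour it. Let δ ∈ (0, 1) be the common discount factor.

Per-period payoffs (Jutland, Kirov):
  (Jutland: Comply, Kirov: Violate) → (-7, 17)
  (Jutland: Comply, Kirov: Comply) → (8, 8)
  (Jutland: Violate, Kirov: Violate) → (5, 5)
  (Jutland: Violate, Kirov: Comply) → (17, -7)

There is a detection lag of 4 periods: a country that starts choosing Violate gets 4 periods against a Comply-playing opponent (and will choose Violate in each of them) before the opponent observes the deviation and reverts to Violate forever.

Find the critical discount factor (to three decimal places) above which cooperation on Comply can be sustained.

0.931

The best deviation is to choose Violate for all 4 undetected periods, earning 17 each, then 5 forever once detected.
Deviation value: 17(1−δ^4)/(1−δ) + 5δ^4/(1−δ); cooperation value: 8/(1−δ).
IC: 8 ≥ 17(1−δ^4) + 5δ^4 = 17 − 12δ^4.
So δ^4 ≥ 9/12 = 3/4, giving δ ≥ (3/4)^(1/4) ≈ 0.931.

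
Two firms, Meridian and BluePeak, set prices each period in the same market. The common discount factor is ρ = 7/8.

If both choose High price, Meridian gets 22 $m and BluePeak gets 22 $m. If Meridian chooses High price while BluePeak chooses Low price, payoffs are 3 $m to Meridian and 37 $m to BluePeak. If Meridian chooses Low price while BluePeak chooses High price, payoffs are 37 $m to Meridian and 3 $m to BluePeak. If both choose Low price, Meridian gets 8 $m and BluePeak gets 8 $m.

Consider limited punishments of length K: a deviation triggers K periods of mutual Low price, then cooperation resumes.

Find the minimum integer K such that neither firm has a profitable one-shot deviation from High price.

2

IC: ρ(1−ρ^K)/(1−ρ) ≥ (37−22)/(22−8) = 15/14.
With ρ = 7/8: need 1 − ρ^K ≥ 15/14·(1−7/8)/(7/8), i.e. ρ^K ≤ 0.8469.
Since (7/8)^1 = 0.8750 and (7/8)^2 = 0.7656, the smallest such K is 2.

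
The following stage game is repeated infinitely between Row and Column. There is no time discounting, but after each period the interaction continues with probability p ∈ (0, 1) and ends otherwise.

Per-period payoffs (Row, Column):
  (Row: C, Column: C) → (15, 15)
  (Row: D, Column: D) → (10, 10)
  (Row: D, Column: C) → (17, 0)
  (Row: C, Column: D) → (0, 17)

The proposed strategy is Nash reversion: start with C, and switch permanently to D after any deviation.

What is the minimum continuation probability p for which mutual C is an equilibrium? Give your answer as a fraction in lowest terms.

2/7

Expected cooperation value is 15 + p·15 + p²·15 + … = 15/(1−p); deviation gives 17 + p·10/(1−p).
15 ≥ 17(1−p) + 10p ⇒ 7p ≥ 2 ⇒ p ≥ 2/7.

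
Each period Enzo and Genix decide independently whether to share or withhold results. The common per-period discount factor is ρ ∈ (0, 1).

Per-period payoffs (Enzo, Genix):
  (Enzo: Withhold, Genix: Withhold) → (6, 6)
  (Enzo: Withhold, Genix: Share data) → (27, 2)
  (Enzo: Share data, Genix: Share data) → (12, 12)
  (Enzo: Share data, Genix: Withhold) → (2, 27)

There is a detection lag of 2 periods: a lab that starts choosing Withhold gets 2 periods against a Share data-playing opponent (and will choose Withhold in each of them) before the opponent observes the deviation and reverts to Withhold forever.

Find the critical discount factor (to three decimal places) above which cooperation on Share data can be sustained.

The best deviation is to choose Withhold for all 2 undetected periods, earning 27 each, then 6 forever once detected.
Deviation value: 27(1−ρ^2)/(1−ρ) + 6ρ^2/(1−ρ); cooperation value: 12/(1−ρ).
IC: 12 ≥ 27(1−ρ^2) + 6ρ^2 = 27 − 21ρ^2.
So ρ^2 ≥ 15/21 = 5/7, giving ρ ≥ (5/7)^(1/2) ≈ 0.845.

0.845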